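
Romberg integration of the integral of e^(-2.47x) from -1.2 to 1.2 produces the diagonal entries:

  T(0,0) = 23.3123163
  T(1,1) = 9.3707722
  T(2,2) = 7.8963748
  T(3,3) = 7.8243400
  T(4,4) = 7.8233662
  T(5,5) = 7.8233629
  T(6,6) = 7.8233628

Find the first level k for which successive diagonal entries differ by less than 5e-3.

|T(1,1) − T(0,0)| = 13.9415441 ≥ 5e-3
|T(2,2) − T(1,1)| = 1.4743974 ≥ 5e-3
|T(3,3) − T(2,2)| = 0.0720348 ≥ 5e-3
|T(4,4) − T(3,3)| = 0.0009738 < 5e-3

k = 4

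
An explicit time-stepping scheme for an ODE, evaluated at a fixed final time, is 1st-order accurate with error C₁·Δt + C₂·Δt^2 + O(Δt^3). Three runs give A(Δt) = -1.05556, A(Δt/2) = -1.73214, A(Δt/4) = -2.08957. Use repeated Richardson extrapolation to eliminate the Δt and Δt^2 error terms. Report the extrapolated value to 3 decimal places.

-2.460

First eliminate the Δt term (factor 2^1 = 2):
  B₁ = (2·(-1.73214) − (-1.05556))/1 = -2.40872
  B₂ = (2·(-2.08957) − (-1.73214))/1 = -2.44700
Then eliminate the Δt^2 term (factor 2^2 = 4):
  (4·(-2.44700) − (-2.40872))/3 = -2.45976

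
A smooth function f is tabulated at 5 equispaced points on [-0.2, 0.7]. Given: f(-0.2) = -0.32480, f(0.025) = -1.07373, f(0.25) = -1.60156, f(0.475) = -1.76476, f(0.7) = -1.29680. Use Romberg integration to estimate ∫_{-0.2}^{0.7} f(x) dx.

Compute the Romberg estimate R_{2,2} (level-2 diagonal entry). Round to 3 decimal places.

R_{0,0} (trapezoid, 1 panel, h=0.9000): -0.72972
R_{1,0} (trapezoid, 2 panels, h=0.4500): -1.08556
R_{2,0} (trapezoid, 4 panels, h=0.2250): -1.18144
R_{1,1} = -1.08556 + (-1.08556 − (-0.72972))/3 = -1.20417
R_{2,1} = -1.18144 + (-1.18144 − (-1.08556))/3 = -1.21340
R_{2,2} = -1.21340 + (-1.21340 − (-1.20417))/15 = -1.21402

-1.214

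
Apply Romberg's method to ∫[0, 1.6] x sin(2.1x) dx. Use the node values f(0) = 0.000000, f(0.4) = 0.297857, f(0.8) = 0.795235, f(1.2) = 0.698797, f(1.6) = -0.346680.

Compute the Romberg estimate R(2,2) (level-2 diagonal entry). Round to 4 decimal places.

R(0,0) (trapezoid, 1 panel, h=1.6000): -0.277344
R(1,0) (trapezoid, 2 panels, h=0.8000): 0.497516
R(2,0) (trapezoid, 4 panels, h=0.4000): 0.647420
R(1,1) = 0.497516 + (0.497516 − (-0.277344))/3 = 0.755803
R(2,1) = 0.647420 + (0.647420 − 0.497516)/3 = 0.697388
R(2,2) = 0.697388 + (0.697388 − 0.755803)/15 = 0.693494

0.6935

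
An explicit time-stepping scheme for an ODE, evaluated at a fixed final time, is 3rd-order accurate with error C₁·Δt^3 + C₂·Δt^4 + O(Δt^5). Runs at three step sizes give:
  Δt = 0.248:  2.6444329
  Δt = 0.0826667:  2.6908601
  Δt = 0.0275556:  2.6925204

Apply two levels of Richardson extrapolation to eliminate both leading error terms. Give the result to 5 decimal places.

2.69258

First eliminate the Δt^3 term (factor 3^3 = 27):
  B₁ = (27·2.6908601 − 2.6444329)/26 = 2.6926458
  B₂ = (27·2.6925204 − 2.6908601)/26 = 2.6925843
Then eliminate the Δt^4 term (factor 3^4 = 81):
  (81·2.6925843 − 2.6926458)/80 = 2.6925835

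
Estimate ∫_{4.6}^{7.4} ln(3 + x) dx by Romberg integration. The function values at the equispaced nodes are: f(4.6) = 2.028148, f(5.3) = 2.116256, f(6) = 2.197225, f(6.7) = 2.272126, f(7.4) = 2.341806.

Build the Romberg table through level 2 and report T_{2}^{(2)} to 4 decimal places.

6.1409

T_{0}^{(0)} (trapezoid, 1 panel, h=2.8000): 6.117936
T_{1}^{(0)} (trapezoid, 2 panels, h=1.4000): 6.135083
T_{2}^{(0)} (trapezoid, 4 panels, h=0.7000): 6.139409
T_{1}^{(1)} = 6.135083 + (6.135083 − 6.117936)/3 = 6.140799
T_{2}^{(1)} = 6.139409 + (6.139409 − 6.135083)/3 = 6.140851
T_{2}^{(2)} = 6.140851 + (6.140851 − 6.140799)/15 = 6.140854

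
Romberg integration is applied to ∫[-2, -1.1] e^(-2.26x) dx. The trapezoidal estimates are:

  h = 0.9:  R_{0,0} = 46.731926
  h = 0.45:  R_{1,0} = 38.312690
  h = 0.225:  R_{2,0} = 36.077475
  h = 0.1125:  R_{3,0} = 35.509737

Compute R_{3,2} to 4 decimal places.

35.3197

Richardson extrapolation on the trapezoidal column (denominator 4−1=3):
R_{2,1} = (4·36.077475 − 38.312690) / 3 = 35.332403
R_{3,1} = 35.509737 + (35.509737 − 36.077475)/3 = 35.320491
R_{3,2} = 35.320491 + (35.320491 − 35.332403)/15 = 35.319697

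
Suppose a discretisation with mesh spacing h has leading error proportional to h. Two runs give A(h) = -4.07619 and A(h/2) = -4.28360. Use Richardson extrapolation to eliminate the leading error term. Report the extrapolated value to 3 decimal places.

Extrapolated value = (2·A(h/2) − A(h)) / (2 − 1)
= (2·(-4.28360) − (-4.07619)) / 1
= -4.49101 / 1 = -4.49101

-4.491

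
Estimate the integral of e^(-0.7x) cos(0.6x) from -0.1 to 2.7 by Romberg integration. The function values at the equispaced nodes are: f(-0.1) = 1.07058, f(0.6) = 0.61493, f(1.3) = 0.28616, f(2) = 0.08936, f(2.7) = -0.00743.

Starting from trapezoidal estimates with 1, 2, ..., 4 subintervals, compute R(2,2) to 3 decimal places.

R(0,0) (trapezoid, 1 panel, h=2.8000): 1.48841
R(1,0) (trapezoid, 2 panels, h=1.4000): 1.14483
R(2,0) (trapezoid, 4 panels, h=0.7000): 1.06542
R(1,1) = 1.14483 + (1.14483 − 1.48841)/3 = 1.03030
R(2,1) = 1.06542 + (1.06542 − 1.14483)/3 = 1.03895
R(2,2) = 1.03895 + (1.03895 − 1.03030)/15 = 1.03953

1.040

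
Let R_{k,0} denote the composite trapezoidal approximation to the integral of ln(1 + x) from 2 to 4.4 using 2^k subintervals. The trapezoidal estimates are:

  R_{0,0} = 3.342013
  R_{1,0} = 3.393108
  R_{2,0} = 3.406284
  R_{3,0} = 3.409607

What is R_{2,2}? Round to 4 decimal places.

3.4107

R_{1,1} = (4·3.393108 − 3.342013) / 3 = 3.410140
R_{2,1} = 3.406284 + (3.406284 − 3.393108)/3 = 3.410676
R_{2,2} = 3.410676 + (3.410676 − 3.410140)/15 = 3.410712
(Column j=1 coincides with Simpson's rule on the same nodes.)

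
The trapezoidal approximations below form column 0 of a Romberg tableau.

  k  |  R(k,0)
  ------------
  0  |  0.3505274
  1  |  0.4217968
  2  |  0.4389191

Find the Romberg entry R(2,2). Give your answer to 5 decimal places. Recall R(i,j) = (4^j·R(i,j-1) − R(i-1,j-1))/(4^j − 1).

Richardson extrapolation on the trapezoidal column (denominator 4−1=3):
R(1,1) = (4·0.4217968 − 0.3505274) / 3 = 0.4455533
R(2,1) = (4·0.4389191 − 0.4217968) / 3 = 0.4446265
R(2,2) = 0.4446265 + (0.4446265 − 0.4455533)/15 = 0.4445647

0.44456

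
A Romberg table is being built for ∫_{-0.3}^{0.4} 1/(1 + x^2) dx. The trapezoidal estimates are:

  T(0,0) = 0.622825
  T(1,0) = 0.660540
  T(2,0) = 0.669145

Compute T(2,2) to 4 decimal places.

0.6719

T(1,1) = 0.660540 + (0.660540 − 0.622825)/3 = 0.673112
T(2,1) = (4·0.669145 − 0.660540) / 3 = 0.672013
T(2,2) = (16·0.672013 − 0.673112) / 15 = 0.671940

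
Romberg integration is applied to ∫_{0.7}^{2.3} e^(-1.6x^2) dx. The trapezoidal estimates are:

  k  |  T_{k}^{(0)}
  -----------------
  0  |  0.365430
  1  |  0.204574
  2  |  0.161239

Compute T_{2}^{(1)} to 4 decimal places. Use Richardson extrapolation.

T_{2}^{(1)} = 0.161239 + (0.161239 − 0.204574)/3 = 0.146794

0.1468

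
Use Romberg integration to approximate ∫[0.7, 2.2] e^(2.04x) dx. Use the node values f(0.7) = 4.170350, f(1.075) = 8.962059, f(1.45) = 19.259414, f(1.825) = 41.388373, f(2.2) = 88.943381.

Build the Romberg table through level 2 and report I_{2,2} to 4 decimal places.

I_{0,0} (trapezoid, 1 panel, h=1.5000): 69.835298
I_{1,0} (trapezoid, 2 panels, h=0.7500): 49.362210
I_{2,0} (trapezoid, 4 panels, h=0.3750): 43.562517
I_{1,1} = 49.362210 + (49.362210 − 69.835298)/3 = 42.537847
I_{2,1} = 43.562517 + (43.562517 − 49.362210)/3 = 41.629286
I_{2,2} = 41.629286 + (41.629286 − 42.537847)/15 = 41.568715

41.5687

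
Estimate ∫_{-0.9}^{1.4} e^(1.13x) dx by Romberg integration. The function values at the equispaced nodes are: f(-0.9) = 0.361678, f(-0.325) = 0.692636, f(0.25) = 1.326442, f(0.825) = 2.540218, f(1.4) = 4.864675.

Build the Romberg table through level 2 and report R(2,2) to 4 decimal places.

3.9855

R(0,0) (trapezoid, 1 panel, h=2.3000): 6.010306
R(1,0) (trapezoid, 2 panels, h=1.1500): 4.530561
R(2,0) (trapezoid, 4 panels, h=0.5750): 4.124172
R(1,1) = 4.530561 + (4.530561 − 6.010306)/3 = 4.037313
R(2,1) = 4.124172 + (4.124172 − 4.530561)/3 = 3.988709
R(2,2) = 3.988709 + (3.988709 − 4.037313)/15 = 3.985469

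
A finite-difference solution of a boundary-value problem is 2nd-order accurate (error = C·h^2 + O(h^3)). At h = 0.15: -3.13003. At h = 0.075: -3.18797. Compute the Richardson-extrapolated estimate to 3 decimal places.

The leading error scales as h^2; refining by a factor of 2 reduces it by 2^2 = 4.
Extrapolated value = (4·A(h/2) − A(h)) / (4 − 1)
= (4·(-3.18797) − (-3.13003)) / 3
= -9.62185 / 3 = -3.20728

-3.207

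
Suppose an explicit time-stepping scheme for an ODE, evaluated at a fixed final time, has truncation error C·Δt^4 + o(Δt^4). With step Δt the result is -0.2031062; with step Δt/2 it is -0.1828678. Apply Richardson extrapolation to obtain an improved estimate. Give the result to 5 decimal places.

-0.18152

Extrapolated value = (16·A(Δt/2) − A(Δt)) / (16 − 1)
= (16·(-0.1828678) − (-0.2031062)) / 15
= -2.7227786 / 15 = -0.1815186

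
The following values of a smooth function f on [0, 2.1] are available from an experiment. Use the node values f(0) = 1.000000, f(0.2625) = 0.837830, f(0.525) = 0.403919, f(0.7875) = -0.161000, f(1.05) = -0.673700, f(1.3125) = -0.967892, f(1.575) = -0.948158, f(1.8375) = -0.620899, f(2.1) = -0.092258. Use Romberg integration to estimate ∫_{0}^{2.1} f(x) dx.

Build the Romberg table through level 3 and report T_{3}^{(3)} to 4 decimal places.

-0.4527

T_{0}^{(0)} (trapezoid, 1 panel, h=2.1000): 0.953129
T_{1}^{(0)} (trapezoid, 2 panels, h=1.0500): -0.230820
T_{2}^{(0)} (trapezoid, 4 panels, h=0.5250): -0.401136
T_{3}^{(0)} (trapezoid, 8 panels, h=0.2625): -0.439958
T_{1}^{(1)} = -0.230820 + (-0.230820 − 0.953129)/3 = -0.625470
T_{2}^{(1)} = -0.401136 + (-0.401136 − (-0.230820))/3 = -0.457908
T_{3}^{(1)} = -0.439958 + (-0.439958 − (-0.401136))/3 = -0.452899
T_{2}^{(2)} = -0.457908 + (-0.457908 − (-0.625470))/15 = -0.446737
T_{3}^{(2)} = -0.452899 + (-0.452899 − (-0.457908))/15 = -0.452565
T_{3}^{(3)} = -0.452565 + (-0.452565 − (-0.446737))/63 = -0.452658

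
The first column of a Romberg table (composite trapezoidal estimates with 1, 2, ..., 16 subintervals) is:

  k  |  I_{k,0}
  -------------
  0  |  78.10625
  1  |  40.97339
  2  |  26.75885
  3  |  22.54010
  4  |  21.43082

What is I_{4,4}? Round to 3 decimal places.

21.056

I_{1,1} = (4·40.97339 − 78.10625) / 3 = 28.59577
I_{2,1} = (4·26.75885 − 40.97339) / 3 = 22.02067
I_{3,1} = (4·22.54010 − 26.75885) / 3 = 21.13385
I_{4,1} = 21.43082 + (21.43082 − 22.54010)/3 = 21.06106
I_{2,2} = 22.02067 + (22.02067 − 28.59577)/15 = 21.58233
I_{3,2} = (16·21.13385 − 22.02067) / 15 = 21.07473
I_{4,2} = (16·21.06106 − 21.13385) / 15 = 21.05621
I_{3,3} = 21.07473 + (21.07473 − 21.58233)/63 = 21.06667
I_{4,3} = 21.05621 + (21.05621 − 21.07473)/63 = 21.05592
I_{4,4} = (256·21.05592 − 21.06667) / 255 = 21.05588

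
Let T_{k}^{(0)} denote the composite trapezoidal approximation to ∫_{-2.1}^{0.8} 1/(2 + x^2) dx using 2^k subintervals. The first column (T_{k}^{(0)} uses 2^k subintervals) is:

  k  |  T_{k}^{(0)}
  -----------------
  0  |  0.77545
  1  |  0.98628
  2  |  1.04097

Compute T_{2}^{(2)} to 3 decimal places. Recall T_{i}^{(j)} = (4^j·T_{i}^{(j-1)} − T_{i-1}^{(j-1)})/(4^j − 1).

Richardson extrapolation on the trapezoidal column (denominator 4−1=3):
T_{1}^{(1)} = 0.98628 + (0.98628 − 0.77545)/3 = 1.05656
T_{2}^{(1)} = (4·1.04097 − 0.98628) / 3 = 1.05920
T_{2}^{(2)} = (16·1.05920 − 1.05656) / 15 = 1.05938

1.059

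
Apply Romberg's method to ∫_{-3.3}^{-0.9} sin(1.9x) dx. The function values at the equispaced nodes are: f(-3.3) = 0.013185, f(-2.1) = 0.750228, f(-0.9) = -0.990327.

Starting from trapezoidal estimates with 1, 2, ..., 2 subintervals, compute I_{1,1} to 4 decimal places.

I_{0,0} (trapezoid, 1 panel, h=2.4000): -1.172570
I_{1,0} (trapezoid, 2 panels, h=1.2000): 0.313988
I_{1,1} = 0.313988 + (0.313988 − (-1.172570))/3 = 0.809507

0.8095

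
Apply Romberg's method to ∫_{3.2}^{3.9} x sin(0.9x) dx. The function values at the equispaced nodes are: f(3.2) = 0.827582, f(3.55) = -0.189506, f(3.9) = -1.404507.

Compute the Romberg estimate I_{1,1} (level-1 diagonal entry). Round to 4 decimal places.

-0.1557

I_{0,0} (trapezoid, 1 panel, h=0.7000): -0.201924
I_{1,0} (trapezoid, 2 panels, h=0.3500): -0.167289
I_{1,1} = -0.167289 + (-0.167289 − (-0.201924))/3 = -0.155744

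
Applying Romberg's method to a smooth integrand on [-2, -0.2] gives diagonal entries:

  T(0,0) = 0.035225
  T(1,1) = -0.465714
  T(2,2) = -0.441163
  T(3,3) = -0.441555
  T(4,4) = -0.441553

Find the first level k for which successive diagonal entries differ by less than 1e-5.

k = 4

|T(1,1) − T(0,0)| = 0.500939 ≥ 1e-5
|T(2,2) − T(1,1)| = 0.024551 ≥ 1e-5
|T(3,3) − T(2,2)| = 0.000392 ≥ 1e-5
|T(4,4) − T(3,3)| = 0.000002 < 1e-5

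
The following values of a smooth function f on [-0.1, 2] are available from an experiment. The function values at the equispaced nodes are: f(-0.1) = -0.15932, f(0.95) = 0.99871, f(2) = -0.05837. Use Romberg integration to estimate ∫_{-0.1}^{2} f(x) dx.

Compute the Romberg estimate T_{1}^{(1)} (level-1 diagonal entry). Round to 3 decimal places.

T_{0}^{(0)} (trapezoid, 1 panel, h=2.1000): -0.22857
T_{1}^{(0)} (trapezoid, 2 panels, h=1.0500): 0.93436
T_{1}^{(1)} = 0.93436 + (0.93436 − (-0.22857))/3 = 1.32200

1.322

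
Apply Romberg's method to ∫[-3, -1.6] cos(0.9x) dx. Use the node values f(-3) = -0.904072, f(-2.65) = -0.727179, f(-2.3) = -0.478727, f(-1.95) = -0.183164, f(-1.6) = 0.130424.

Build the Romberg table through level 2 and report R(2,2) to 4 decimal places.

R(0,0) (trapezoid, 1 panel, h=1.4000): -0.541554
R(1,0) (trapezoid, 2 panels, h=0.7000): -0.605886
R(2,0) (trapezoid, 4 panels, h=0.3500): -0.621563
R(1,1) = -0.605886 + (-0.605886 − (-0.541554))/3 = -0.627330
R(2,1) = -0.621563 + (-0.621563 − (-0.605886))/3 = -0.626789
R(2,2) = -0.626789 + (-0.626789 − (-0.627330))/15 = -0.626753

-0.6268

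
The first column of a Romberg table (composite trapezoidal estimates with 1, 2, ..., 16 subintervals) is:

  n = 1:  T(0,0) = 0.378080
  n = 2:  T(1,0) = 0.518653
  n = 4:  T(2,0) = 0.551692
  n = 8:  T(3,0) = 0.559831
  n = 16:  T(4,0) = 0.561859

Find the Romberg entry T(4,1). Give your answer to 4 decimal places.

0.5625

T(4,1) = (4·0.561859 − 0.559831) / 3 = 0.562535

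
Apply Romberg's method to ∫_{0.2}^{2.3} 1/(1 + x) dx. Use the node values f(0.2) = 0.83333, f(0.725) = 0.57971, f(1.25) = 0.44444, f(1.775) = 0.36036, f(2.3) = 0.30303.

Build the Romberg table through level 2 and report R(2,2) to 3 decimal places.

1.012

R(0,0) (trapezoid, 1 panel, h=2.1000): 1.19318
R(1,0) (trapezoid, 2 panels, h=1.0500): 1.06325
R(2,0) (trapezoid, 4 panels, h=0.5250): 1.02516
R(1,1) = 1.06325 + (1.06325 − 1.19318)/3 = 1.01994
R(2,1) = 1.02516 + (1.02516 − 1.06325)/3 = 1.01246
R(2,2) = 1.01246 + (1.01246 − 1.01994)/15 = 1.01196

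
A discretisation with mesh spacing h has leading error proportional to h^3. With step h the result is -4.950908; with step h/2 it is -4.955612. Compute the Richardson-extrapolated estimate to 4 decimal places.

Extrapolated value = (8·A(h/2) − A(h)) / (8 − 1)
= (8·(-4.955612) − (-4.950908)) / 7
= -34.693988 / 7 = -4.956284

-4.9563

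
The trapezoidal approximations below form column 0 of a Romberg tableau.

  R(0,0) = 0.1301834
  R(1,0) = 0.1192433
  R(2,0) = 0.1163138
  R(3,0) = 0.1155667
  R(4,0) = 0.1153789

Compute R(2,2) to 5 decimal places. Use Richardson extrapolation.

Richardson extrapolation on the trapezoidal column (denominator 4−1=3):
R(1,1) = 0.1192433 + (0.1192433 − 0.1301834)/3 = 0.1155966
R(2,1) = (4·0.1163138 − 0.1192433) / 3 = 0.1153373
R(2,2) = 0.1153373 + (0.1153373 − 0.1155966)/15 = 0.1153200

0.11532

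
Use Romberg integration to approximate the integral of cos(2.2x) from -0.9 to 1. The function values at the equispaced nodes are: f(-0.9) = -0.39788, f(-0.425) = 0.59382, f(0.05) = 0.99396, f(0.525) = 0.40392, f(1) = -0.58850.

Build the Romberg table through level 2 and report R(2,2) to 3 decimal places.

0.780

R(0,0) (trapezoid, 1 panel, h=1.9000): -0.93706
R(1,0) (trapezoid, 2 panels, h=0.9500): 0.47573
R(2,0) (trapezoid, 4 panels, h=0.4750): 0.71179
R(1,1) = 0.47573 + (0.47573 − (-0.93706))/3 = 0.94666
R(2,1) = 0.71179 + (0.71179 − 0.47573)/3 = 0.79048
R(2,2) = 0.79048 + (0.79048 − 0.94666)/15 = 0.78007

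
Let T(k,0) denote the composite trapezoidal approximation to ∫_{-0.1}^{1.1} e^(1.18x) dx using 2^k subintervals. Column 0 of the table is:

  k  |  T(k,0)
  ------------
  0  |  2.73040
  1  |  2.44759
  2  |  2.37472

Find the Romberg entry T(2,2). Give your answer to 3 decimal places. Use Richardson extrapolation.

2.350

Richardson extrapolation on the trapezoidal column (denominator 4−1=3):
T(1,1) = (4·2.44759 − 2.73040) / 3 = 2.35332
T(2,1) = (4·2.37472 − 2.44759) / 3 = 2.35043
T(2,2) = 2.35043 + (2.35043 − 2.35332)/15 = 2.35024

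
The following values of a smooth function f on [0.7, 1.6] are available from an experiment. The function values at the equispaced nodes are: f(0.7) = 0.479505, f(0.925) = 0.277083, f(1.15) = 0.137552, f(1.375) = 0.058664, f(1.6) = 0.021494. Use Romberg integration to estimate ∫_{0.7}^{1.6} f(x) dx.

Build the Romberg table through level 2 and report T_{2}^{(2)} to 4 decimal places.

0.1590

T_{0}^{(0)} (trapezoid, 1 panel, h=0.9000): 0.225450
T_{1}^{(0)} (trapezoid, 2 panels, h=0.4500): 0.174623
T_{2}^{(0)} (trapezoid, 4 panels, h=0.2250): 0.162855
T_{1}^{(1)} = 0.174623 + (0.174623 − 0.225450)/3 = 0.157681
T_{2}^{(1)} = 0.162855 + (0.162855 − 0.174623)/3 = 0.158932
T_{2}^{(2)} = 0.158932 + (0.158932 − 0.157681)/15 = 0.159015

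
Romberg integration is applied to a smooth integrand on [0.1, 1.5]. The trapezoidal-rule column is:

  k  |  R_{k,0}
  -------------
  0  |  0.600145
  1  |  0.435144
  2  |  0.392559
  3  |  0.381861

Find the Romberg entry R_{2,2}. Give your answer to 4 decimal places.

Richardson extrapolation on the trapezoidal column (denominator 4−1=3):
R_{1,1} = (4·0.435144 − 0.600145) / 3 = 0.380144
R_{2,1} = 0.392559 + (0.392559 − 0.435144)/3 = 0.378364
R_{2,2} = 0.378364 + (0.378364 − 0.380144)/15 = 0.378245

0.3782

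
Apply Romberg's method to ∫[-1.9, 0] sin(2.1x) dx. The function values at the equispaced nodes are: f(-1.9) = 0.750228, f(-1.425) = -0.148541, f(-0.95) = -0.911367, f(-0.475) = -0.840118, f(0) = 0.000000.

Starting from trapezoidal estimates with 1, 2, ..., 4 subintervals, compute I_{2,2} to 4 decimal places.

I_{0,0} (trapezoid, 1 panel, h=1.9000): 0.712717
I_{1,0} (trapezoid, 2 panels, h=0.9500): -0.509440
I_{2,0} (trapezoid, 4 panels, h=0.4750): -0.724333
I_{1,1} = -0.509440 + (-0.509440 − 0.712717)/3 = -0.916826
I_{2,1} = -0.724333 + (-0.724333 − (-0.509440))/3 = -0.795964
I_{2,2} = -0.795964 + (-0.795964 − (-0.916826))/15 = -0.787907

-0.7879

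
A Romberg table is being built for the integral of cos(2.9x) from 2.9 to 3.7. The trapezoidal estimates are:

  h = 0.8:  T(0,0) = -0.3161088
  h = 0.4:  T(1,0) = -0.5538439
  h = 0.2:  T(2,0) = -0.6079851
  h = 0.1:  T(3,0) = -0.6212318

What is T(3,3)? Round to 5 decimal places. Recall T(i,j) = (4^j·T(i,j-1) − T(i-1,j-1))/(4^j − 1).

-0.62562

Richardson extrapolation on the trapezoidal column (denominator 4−1=3):
T(1,1) = -0.5538439 + (-0.5538439 − (-0.3161088))/3 = -0.6330889
T(2,1) = (4·(-0.6079851) − (-0.5538439)) / 3 = -0.6260322
T(3,1) = -0.6212318 + (-0.6212318 − (-0.6079851))/3 = -0.6256474
T(2,2) = -0.6260322 + (-0.6260322 − (-0.6330889))/15 = -0.6255618
T(3,2) = (16·(-0.6256474) − (-0.6260322)) / 15 = -0.6256217
T(3,3) = -0.6256217 + (-0.6256217 − (-0.6255618))/63 = -0.6256227
(Column j=1 coincides with Simpson's rule on the same nodes.)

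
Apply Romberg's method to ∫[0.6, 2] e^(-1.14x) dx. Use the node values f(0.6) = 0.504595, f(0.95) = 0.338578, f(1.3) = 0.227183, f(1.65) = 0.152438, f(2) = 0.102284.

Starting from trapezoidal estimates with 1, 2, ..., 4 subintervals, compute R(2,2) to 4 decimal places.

R(0,0) (trapezoid, 1 panel, h=1.4000): 0.424815
R(1,0) (trapezoid, 2 panels, h=0.7000): 0.371436
R(2,0) (trapezoid, 4 panels, h=0.3500): 0.357573
R(1,1) = 0.371436 + (0.371436 − 0.424815)/3 = 0.353643
R(2,1) = 0.357573 + (0.357573 − 0.371436)/3 = 0.352952
R(2,2) = 0.352952 + (0.352952 − 0.353643)/15 = 0.352906

0.3529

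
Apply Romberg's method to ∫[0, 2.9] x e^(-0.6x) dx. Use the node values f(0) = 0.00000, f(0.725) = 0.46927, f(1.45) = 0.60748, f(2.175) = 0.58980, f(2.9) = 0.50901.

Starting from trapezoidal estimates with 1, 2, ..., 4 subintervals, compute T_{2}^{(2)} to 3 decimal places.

T_{0}^{(0)} (trapezoid, 1 panel, h=2.9000): 0.73806
T_{1}^{(0)} (trapezoid, 2 panels, h=1.4500): 1.24988
T_{2}^{(0)} (trapezoid, 4 panels, h=0.7250): 1.39276
T_{1}^{(1)} = 1.24988 + (1.24988 − 0.73806)/3 = 1.42049
T_{2}^{(1)} = 1.39276 + (1.39276 − 1.24988)/3 = 1.44039
T_{2}^{(2)} = 1.44039 + (1.44039 − 1.42049)/15 = 1.44172

1.442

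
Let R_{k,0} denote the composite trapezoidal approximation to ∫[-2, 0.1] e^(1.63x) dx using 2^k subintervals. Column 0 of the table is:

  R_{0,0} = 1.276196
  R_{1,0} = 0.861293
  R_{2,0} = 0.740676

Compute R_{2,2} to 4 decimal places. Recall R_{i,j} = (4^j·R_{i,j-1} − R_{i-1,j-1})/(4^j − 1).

Richardson extrapolation on the trapezoidal column (denominator 4−1=3):
R_{1,1} = (4·0.861293 − 1.276196) / 3 = 0.722992
R_{2,1} = 0.740676 + (0.740676 − 0.861293)/3 = 0.700470
R_{2,2} = 0.700470 + (0.700470 − 0.722992)/15 = 0.698969

0.6990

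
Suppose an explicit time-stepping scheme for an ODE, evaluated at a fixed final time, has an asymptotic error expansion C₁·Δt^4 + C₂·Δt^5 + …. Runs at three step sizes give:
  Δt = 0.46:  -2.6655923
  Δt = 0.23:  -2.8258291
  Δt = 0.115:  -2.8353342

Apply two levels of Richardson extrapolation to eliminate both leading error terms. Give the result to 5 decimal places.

-2.83595

First eliminate the Δt^4 term (factor 2^4 = 16):
  B₁ = (16·(-2.8258291) − (-2.6655923))/15 = -2.8365116
  B₂ = (16·(-2.8353342) − (-2.8258291))/15 = -2.8359679
Then eliminate the Δt^5 term (factor 2^5 = 32):
  (32·(-2.8359679) − (-2.8365116))/31 = -2.8359504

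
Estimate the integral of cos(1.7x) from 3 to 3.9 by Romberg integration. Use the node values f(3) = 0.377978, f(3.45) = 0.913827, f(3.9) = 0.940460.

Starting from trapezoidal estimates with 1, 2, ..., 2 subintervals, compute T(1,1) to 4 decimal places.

T(0,0) (trapezoid, 1 panel, h=0.9000): 0.593297
T(1,0) (trapezoid, 2 panels, h=0.4500): 0.707871
T(1,1) = 0.707871 + (0.707871 − 0.593297)/3 = 0.746062

0.7461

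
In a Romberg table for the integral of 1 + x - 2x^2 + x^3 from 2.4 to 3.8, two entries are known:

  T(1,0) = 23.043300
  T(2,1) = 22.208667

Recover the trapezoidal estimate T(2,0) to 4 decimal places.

22.4173

From T(2,1) = (4·T(2,0) − T(1,0))/3, solve for T(2,0):
4·T(2,0) = 3·22.208667 + 23.043300 = 89.669301
T(2,0) = 22.417325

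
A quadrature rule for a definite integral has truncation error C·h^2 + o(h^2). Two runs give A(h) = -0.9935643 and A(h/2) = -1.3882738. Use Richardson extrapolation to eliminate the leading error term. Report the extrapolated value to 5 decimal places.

-1.51984

Extrapolated value = (4·A(h/2) − A(h)) / (4 − 1)
= (4·(-1.3882738) − (-0.9935643)) / 3
= -4.5595309 / 3 = -1.5198436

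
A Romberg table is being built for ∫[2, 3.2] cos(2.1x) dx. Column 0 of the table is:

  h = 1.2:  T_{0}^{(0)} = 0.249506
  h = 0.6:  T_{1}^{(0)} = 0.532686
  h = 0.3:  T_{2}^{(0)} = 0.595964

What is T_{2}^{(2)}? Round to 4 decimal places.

Richardson extrapolation on the trapezoidal column (denominator 4−1=3):
T_{1}^{(1)} = 0.532686 + (0.532686 − 0.249506)/3 = 0.627079
T_{2}^{(1)} = 0.595964 + (0.595964 − 0.532686)/3 = 0.617057
T_{2}^{(2)} = 0.617057 + (0.617057 − 0.627079)/15 = 0.616389
(Column j=1 coincides with Simpson's rule on the same nodes.)

0.6164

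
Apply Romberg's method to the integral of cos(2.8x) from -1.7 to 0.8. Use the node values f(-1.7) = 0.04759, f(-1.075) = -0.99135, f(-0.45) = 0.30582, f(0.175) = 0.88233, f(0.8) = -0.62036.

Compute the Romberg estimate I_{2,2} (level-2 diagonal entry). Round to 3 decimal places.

I_{0,0} (trapezoid, 1 panel, h=2.5000): -0.71596
I_{1,0} (trapezoid, 2 panels, h=1.2500): 0.02429
I_{2,0} (trapezoid, 4 panels, h=0.6250): -0.05599
I_{1,1} = 0.02429 + (0.02429 − (-0.71596))/3 = 0.27104
I_{2,1} = -0.05599 + (-0.05599 − 0.02429)/3 = -0.08275
I_{2,2} = -0.08275 + (-0.08275 − 0.27104)/15 = -0.10634

-0.106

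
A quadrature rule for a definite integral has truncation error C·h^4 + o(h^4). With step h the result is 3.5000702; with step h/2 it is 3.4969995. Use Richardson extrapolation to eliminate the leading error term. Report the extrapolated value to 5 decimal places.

The leading error scales as h^4; refining by a factor of 2 reduces it by 2^4 = 16.
Extrapolated value = (16·A(h/2) − A(h)) / (16 − 1)
= (16·3.4969995 − 3.5000702) / 15
= 52.4519218 / 15 = 3.4967948

3.49679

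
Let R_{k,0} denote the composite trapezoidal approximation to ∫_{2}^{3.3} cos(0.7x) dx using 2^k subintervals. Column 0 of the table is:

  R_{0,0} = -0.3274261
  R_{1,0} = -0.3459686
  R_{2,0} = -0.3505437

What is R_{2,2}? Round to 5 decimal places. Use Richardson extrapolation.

R_{1,1} = -0.3459686 + (-0.3459686 − (-0.3274261))/3 = -0.3521494
R_{2,1} = -0.3505437 + (-0.3505437 − (-0.3459686))/3 = -0.3520687
R_{2,2} = (16·(-0.3520687) − (-0.3521494)) / 15 = -0.3520633

-0.35206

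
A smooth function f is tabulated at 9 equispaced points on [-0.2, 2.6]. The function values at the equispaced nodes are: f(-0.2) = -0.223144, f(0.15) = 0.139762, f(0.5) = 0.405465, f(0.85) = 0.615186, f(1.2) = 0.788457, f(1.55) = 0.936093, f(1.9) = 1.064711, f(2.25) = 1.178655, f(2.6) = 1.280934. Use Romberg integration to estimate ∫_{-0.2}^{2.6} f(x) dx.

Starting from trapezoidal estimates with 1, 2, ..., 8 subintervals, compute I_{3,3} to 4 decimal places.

1.9898

I_{0,0} (trapezoid, 1 panel, h=2.8000): 1.480906
I_{1,0} (trapezoid, 2 panels, h=1.4000): 1.844293
I_{2,0} (trapezoid, 4 panels, h=0.7000): 1.951270
I_{3,0} (trapezoid, 8 panels, h=0.3500): 1.980028
I_{1,1} = 1.844293 + (1.844293 − 1.480906)/3 = 1.965422
I_{2,1} = 1.951270 + (1.951270 − 1.844293)/3 = 1.986929
I_{3,1} = 1.980028 + (1.980028 − 1.951270)/3 = 1.989614
I_{2,2} = 1.986929 + (1.986929 − 1.965422)/15 = 1.988363
I_{3,2} = 1.989614 + (1.989614 − 1.986929)/15 = 1.989793
I_{3,3} = 1.989793 + (1.989793 − 1.988363)/63 = 1.989816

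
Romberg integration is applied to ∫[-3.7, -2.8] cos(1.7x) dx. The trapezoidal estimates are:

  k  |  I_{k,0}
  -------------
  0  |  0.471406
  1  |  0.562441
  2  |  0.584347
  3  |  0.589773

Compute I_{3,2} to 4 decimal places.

I_{2,1} = (4·0.584347 − 0.562441) / 3 = 0.591649
I_{3,1} = (4·0.589773 − 0.584347) / 3 = 0.591582
I_{3,2} = 0.591582 + (0.591582 − 0.591649)/15 = 0.591578
(Column j=1 coincides with Simpson's rule on the same nodes.)

0.5916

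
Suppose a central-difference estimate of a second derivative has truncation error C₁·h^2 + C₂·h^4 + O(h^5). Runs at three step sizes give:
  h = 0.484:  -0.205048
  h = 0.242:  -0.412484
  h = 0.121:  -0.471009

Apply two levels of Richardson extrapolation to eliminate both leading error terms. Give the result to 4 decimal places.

-0.4911

First eliminate the h^2 term (factor 2^2 = 4):
  B₁ = (4·(-0.412484) − (-0.205048))/3 = -0.481629
  B₂ = (4·(-0.471009) − (-0.412484))/3 = -0.490517
Then eliminate the h^4 term (factor 2^4 = 16):
  (16·(-0.490517) − (-0.481629))/15 = -0.491110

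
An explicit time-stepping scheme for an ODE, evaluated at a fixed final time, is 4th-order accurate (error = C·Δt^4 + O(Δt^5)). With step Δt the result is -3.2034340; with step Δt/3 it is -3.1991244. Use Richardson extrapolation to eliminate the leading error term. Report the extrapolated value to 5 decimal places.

-3.19907

The leading error scales as Δt^4; refining by a factor of 3 reduces it by 3^4 = 81.
Extrapolated value = (81·A(Δt/3) − A(Δt)) / (81 − 1)
= (81·(-3.1991244) − (-3.2034340)) / 80
= -255.9256424 / 80 = -3.1990705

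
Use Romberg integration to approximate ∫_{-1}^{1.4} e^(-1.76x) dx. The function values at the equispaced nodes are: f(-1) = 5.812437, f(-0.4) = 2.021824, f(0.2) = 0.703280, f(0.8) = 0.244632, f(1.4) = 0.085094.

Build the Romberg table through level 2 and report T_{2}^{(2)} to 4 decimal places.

3.2600

T_{0}^{(0)} (trapezoid, 1 panel, h=2.4000): 7.077037
T_{1}^{(0)} (trapezoid, 2 panels, h=1.2000): 4.382455
T_{2}^{(0)} (trapezoid, 4 panels, h=0.6000): 3.551101
T_{1}^{(1)} = 4.382455 + (4.382455 − 7.077037)/3 = 3.484261
T_{2}^{(1)} = 3.551101 + (3.551101 − 4.382455)/3 = 3.273983
T_{2}^{(2)} = 3.273983 + (3.273983 − 3.484261)/15 = 3.259964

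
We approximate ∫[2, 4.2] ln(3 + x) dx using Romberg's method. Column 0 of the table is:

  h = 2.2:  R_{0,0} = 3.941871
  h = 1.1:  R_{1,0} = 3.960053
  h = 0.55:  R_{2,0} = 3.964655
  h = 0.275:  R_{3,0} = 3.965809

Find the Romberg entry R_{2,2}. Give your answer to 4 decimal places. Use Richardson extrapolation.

3.9662

R_{1,1} = (4·3.960053 − 3.941871) / 3 = 3.966114
R_{2,1} = 3.964655 + (3.964655 − 3.960053)/3 = 3.966189
R_{2,2} = (16·3.966189 − 3.966114) / 15 = 3.966194
(Column j=1 coincides with Simpson's rule on the same nodes.)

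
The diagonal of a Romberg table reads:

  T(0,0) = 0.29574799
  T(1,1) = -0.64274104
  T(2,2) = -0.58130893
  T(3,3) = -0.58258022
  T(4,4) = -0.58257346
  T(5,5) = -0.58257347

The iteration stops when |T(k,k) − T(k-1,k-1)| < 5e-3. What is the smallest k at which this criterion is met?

k = 3

|T(1,1) − T(0,0)| = 0.93848903 ≥ 5e-3
|T(2,2) − T(1,1)| = 0.06143211 ≥ 5e-3
|T(3,3) − T(2,2)| = 0.00127129 < 5e-3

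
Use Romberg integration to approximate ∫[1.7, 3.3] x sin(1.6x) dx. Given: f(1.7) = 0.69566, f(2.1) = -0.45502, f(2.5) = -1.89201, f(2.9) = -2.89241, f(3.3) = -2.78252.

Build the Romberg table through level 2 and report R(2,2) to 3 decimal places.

-2.568

R(0,0) (trapezoid, 1 panel, h=1.6000): -1.66949
R(1,0) (trapezoid, 2 panels, h=0.8000): -2.34835
R(2,0) (trapezoid, 4 panels, h=0.4000): -2.51315
R(1,1) = -2.34835 + (-2.34835 − (-1.66949))/3 = -2.57464
R(2,1) = -2.51315 + (-2.51315 − (-2.34835))/3 = -2.56808
R(2,2) = -2.56808 + (-2.56808 − (-2.57464))/15 = -2.56764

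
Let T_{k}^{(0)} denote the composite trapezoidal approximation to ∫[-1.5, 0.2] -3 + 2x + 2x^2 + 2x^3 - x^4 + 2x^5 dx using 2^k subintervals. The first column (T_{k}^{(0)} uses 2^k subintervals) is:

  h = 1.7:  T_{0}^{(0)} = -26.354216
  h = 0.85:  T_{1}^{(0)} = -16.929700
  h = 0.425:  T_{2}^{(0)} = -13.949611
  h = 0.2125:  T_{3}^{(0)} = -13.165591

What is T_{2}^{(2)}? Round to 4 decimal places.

-12.9008

T_{1}^{(1)} = -16.929700 + (-16.929700 − (-26.354216))/3 = -13.788195
T_{2}^{(1)} = -13.949611 + (-13.949611 − (-16.929700))/3 = -12.956248
T_{2}^{(2)} = -12.956248 + (-12.956248 − (-13.788195))/15 = -12.900785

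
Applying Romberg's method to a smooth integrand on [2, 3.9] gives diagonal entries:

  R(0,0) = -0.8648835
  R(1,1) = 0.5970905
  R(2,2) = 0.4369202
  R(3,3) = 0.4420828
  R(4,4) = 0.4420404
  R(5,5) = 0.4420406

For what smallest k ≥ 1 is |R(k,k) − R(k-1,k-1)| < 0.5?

k = 2

|R(1,1) − R(0,0)| = 1.4619740 ≥ 0.5
|R(2,2) − R(1,1)| = 0.1601703 < 0.5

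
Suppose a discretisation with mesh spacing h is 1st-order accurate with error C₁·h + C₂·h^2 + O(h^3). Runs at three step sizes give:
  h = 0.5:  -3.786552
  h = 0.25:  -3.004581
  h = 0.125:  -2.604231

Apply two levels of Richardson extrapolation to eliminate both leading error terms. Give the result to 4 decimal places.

-2.1976

First eliminate the h term (factor 2^1 = 2):
  B₁ = (2·(-3.004581) − (-3.786552))/1 = -2.222610
  B₂ = (2·(-2.604231) − (-3.004581))/1 = -2.203881
Then eliminate the h^2 term (factor 2^2 = 4):
  (4·(-2.203881) − (-2.222610))/3 = -2.197638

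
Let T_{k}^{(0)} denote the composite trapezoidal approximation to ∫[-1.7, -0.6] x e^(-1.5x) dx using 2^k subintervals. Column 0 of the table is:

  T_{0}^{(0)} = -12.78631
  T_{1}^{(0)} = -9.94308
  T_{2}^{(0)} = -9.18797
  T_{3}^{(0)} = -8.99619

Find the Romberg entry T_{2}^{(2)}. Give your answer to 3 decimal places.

-8.932

T_{1}^{(1)} = (4·(-9.94308) − (-12.78631)) / 3 = -8.99534
T_{2}^{(1)} = -9.18797 + (-9.18797 − (-9.94308))/3 = -8.93627
T_{2}^{(2)} = -8.93627 + (-8.93627 − (-8.99534))/15 = -8.93233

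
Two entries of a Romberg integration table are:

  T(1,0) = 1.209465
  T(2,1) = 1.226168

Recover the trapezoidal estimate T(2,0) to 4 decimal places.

1.2220

From T(2,1) = (4·T(2,0) − T(1,0))/3, solve for T(2,0):
4·T(2,0) = 3·1.226168 + 1.209465 = 4.887969
T(2,0) = 1.221992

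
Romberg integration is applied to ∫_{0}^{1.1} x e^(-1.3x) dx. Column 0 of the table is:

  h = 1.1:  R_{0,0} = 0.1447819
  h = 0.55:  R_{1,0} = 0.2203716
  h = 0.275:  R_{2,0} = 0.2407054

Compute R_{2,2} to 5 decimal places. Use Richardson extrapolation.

0.24761

Richardson extrapolation on the trapezoidal column (denominator 4−1=3):
R_{1,1} = 0.2203716 + (0.2203716 − 0.1447819)/3 = 0.2455682
R_{2,1} = (4·0.2407054 − 0.2203716) / 3 = 0.2474833
R_{2,2} = (16·0.2474833 − 0.2455682) / 15 = 0.2476110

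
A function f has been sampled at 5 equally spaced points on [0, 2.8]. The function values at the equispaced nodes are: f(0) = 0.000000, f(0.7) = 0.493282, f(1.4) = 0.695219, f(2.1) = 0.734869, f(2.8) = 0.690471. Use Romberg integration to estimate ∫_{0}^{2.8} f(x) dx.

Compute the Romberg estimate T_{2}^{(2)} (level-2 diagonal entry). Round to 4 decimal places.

T_{0}^{(0)} (trapezoid, 1 panel, h=2.8000): 0.966659
T_{1}^{(0)} (trapezoid, 2 panels, h=1.4000): 1.456636
T_{2}^{(0)} (trapezoid, 4 panels, h=0.7000): 1.588024
T_{1}^{(1)} = 1.456636 + (1.456636 − 0.966659)/3 = 1.619962
T_{2}^{(1)} = 1.588024 + (1.588024 − 1.456636)/3 = 1.631820
T_{2}^{(2)} = 1.631820 + (1.631820 − 1.619962)/15 = 1.632611

1.6326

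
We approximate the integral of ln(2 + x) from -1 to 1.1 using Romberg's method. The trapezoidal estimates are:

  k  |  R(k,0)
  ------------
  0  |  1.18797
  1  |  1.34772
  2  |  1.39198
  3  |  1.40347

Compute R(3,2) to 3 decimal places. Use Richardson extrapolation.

1.407

Richardson extrapolation on the trapezoidal column (denominator 4−1=3):
R(2,1) = 1.39198 + (1.39198 − 1.34772)/3 = 1.40673
R(3,1) = 1.40347 + (1.40347 − 1.39198)/3 = 1.40730
R(3,2) = 1.40730 + (1.40730 − 1.40673)/15 = 1.40734
(Column j=1 coincides with Simpson's rule on the same nodes.)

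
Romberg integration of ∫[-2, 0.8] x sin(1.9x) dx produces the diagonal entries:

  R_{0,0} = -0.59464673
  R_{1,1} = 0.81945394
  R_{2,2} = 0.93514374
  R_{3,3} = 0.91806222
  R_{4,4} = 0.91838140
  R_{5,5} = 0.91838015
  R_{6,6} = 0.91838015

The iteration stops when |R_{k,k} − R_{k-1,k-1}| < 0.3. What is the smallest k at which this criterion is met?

|R_{1,1} − R_{0,0}| = 1.41410067 ≥ 0.3
|R_{2,2} − R_{1,1}| = 0.11568980 < 0.3

k = 2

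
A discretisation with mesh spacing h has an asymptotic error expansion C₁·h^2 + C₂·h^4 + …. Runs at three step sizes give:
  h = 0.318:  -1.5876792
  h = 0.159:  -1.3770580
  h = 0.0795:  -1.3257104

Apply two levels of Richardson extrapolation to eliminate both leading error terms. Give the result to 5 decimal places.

-1.30871

First eliminate the h^2 term (factor 2^2 = 4):
  B₁ = (4·(-1.3770580) − (-1.5876792))/3 = -1.3068509
  B₂ = (4·(-1.3257104) − (-1.3770580))/3 = -1.3085945
Then eliminate the h^4 term (factor 2^4 = 16):
  (16·(-1.3085945) − (-1.3068509))/15 = -1.3087107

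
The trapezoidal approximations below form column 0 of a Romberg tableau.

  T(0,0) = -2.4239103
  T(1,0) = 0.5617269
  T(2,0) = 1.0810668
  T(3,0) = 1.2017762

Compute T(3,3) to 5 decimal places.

1.24132

Richardson extrapolation on the trapezoidal column (denominator 4−1=3):
T(1,1) = 0.5617269 + (0.5617269 − (-2.4239103))/3 = 1.5569393
T(2,1) = 1.0810668 + (1.0810668 − 0.5617269)/3 = 1.2541801
T(3,1) = 1.2017762 + (1.2017762 − 1.0810668)/3 = 1.2420127
T(2,2) = 1.2541801 + (1.2541801 − 1.5569393)/15 = 1.2339962
T(3,2) = 1.2420127 + (1.2420127 − 1.2541801)/15 = 1.2412015
T(3,3) = (64·1.2412015 − 1.2339962) / 63 = 1.2413159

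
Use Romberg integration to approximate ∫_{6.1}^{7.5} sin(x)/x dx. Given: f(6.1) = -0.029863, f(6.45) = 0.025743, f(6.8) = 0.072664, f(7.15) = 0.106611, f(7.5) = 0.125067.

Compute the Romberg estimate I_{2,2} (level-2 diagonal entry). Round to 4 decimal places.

0.0898

I_{0,0} (trapezoid, 1 panel, h=1.4000): 0.066643
I_{1,0} (trapezoid, 2 panels, h=0.7000): 0.084186
I_{2,0} (trapezoid, 4 panels, h=0.3500): 0.088417
I_{1,1} = 0.084186 + (0.084186 − 0.066643)/3 = 0.090034
I_{2,1} = 0.088417 + (0.088417 − 0.084186)/3 = 0.089827
I_{2,2} = 0.089827 + (0.089827 − 0.090034)/15 = 0.089813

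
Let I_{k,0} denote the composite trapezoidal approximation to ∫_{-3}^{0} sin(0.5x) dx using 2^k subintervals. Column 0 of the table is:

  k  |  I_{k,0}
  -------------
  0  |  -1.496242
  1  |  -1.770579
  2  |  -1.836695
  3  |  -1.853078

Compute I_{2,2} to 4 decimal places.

-1.8585

Richardson extrapolation on the trapezoidal column (denominator 4−1=3):
I_{1,1} = (4·(-1.770579) − (-1.496242)) / 3 = -1.862025
I_{2,1} = -1.836695 + (-1.836695 − (-1.770579))/3 = -1.858734
I_{2,2} = (16·(-1.858734) − (-1.862025)) / 15 = -1.858515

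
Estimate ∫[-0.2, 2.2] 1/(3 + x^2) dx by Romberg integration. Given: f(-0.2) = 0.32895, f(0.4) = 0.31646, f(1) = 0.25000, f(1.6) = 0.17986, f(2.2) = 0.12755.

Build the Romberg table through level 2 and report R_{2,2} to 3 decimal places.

0.589

R_{0,0} (trapezoid, 1 panel, h=2.4000): 0.54780
R_{1,0} (trapezoid, 2 panels, h=1.2000): 0.57390
R_{2,0} (trapezoid, 4 panels, h=0.6000): 0.58474
R_{1,1} = 0.57390 + (0.57390 − 0.54780)/3 = 0.58260
R_{2,1} = 0.58474 + (0.58474 − 0.57390)/3 = 0.58835
R_{2,2} = 0.58835 + (0.58835 − 0.58260)/15 = 0.58873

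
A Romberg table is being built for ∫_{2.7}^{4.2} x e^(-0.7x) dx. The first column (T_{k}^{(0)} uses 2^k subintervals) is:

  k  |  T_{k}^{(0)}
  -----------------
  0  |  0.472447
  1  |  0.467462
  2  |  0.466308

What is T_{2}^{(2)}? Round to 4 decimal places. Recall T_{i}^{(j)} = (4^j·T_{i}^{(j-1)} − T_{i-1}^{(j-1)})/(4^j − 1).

Richardson extrapolation on the trapezoidal column (denominator 4−1=3):
T_{1}^{(1)} = 0.467462 + (0.467462 − 0.472447)/3 = 0.465800
T_{2}^{(1)} = 0.466308 + (0.466308 − 0.467462)/3 = 0.465923
T_{2}^{(2)} = (16·0.465923 − 0.465800) / 15 = 0.465931
(Column j=1 coincides with Simpson's rule on the same nodes.)

0.4659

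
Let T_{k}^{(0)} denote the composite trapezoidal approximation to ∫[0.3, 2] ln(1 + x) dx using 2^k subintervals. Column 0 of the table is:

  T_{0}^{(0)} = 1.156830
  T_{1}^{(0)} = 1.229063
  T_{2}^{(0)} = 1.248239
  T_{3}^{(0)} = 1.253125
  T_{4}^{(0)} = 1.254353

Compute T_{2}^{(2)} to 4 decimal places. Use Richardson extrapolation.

Richardson extrapolation on the trapezoidal column (denominator 4−1=3):
T_{1}^{(1)} = (4·1.229063 − 1.156830) / 3 = 1.253141
T_{2}^{(1)} = 1.248239 + (1.248239 − 1.229063)/3 = 1.254631
T_{2}^{(2)} = (16·1.254631 − 1.253141) / 15 = 1.254730
(Column j=1 coincides with Simpson's rule on the same nodes.)

1.2547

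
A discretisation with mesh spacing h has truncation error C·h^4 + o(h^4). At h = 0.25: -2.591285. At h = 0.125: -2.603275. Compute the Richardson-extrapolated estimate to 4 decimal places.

-2.6041

The leading error scales as h^4; refining by a factor of 2 reduces it by 2^4 = 16.
Extrapolated value = (16·A(h/2) − A(h)) / (16 − 1)
= (16·(-2.603275) − (-2.591285)) / 15
= -39.061115 / 15 = -2.604074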